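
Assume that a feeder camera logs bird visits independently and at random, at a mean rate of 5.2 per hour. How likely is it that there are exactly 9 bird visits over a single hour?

With mean μ = 5.2 per hour,
P(N = 9) = e^(−μ) μ^9/9! = e^(−5.2) · 5.2^9/362880 ≈ 0.0423.

0.0423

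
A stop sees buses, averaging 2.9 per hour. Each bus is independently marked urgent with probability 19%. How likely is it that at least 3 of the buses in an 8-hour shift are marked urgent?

0.8158

Thinning: the buses that are marked urgent themselves form a Poisson process with rate 0.19 × 2.9 = 0.551 per hour.
Over the interval, μ = 0.551 × 8 = 4.408 (an 8-hour shift = 8 hours).
P(N ≥ 3) = 1 − P(N ≤ 2) ≈ 0.8158.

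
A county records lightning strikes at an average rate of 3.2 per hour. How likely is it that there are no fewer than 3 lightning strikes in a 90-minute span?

Over the interval, μ = 3.2 × 1.5 = 4.8 (a 90-minute span = 1.5 hours).
P(N ≥ 3) = 1 − P(N ≤ 2) = 1 − Σ_{j=0}^{2} e^(−μ) μ^j/j! ≈ 0.8575.

0.8575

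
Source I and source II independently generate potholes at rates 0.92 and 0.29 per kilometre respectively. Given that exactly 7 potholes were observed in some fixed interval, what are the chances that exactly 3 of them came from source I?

Given the total, each event is independently from source I with probability p = λ_I/(λ_I+λ_II) = 0.92/1.21 ≈ 0.7603.
So K ~ Binomial(7, 0.92/1.21): P(K = 3) = C(7,3) · (0.92/1.21)^3 · (0.29/1.21)^4 ≈ 0.0508.

0.0508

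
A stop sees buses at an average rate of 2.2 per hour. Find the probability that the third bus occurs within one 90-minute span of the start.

Over the interval, μ = 2.2 × 1.5 = 3.3 (a 90-minute span = 1.5 hours).
The third arrival falls in the interval iff at least 3 events occur there: P(S_3 ≤ t) = P(N ≥ 3) = 1 − P(N ≤ 2) ≈ 0.6406.

0.6406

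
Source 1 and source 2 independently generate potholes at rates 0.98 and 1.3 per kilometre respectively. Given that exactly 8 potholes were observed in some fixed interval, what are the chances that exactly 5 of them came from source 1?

Given the total, each event is independently from source 1 with probability p = λ_1/(λ_1+λ_2) = 0.98/2.28 ≈ 0.4298.
So K ~ Binomial(8, 0.98/2.28): P(K = 5) = C(8,5) · (0.98/2.28)^5 · (1.3/2.28)^3 ≈ 0.1523.

0.1523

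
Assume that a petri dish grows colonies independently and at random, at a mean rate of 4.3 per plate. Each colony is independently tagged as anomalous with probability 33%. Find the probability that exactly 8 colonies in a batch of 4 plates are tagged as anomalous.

Thinning: the colonies that are tagged as anomalous themselves form a Poisson process with rate 0.33 × 4.3 = 1.419 per plate.
Over the interval, μ = 1.419 × 4 = 5.676 (a batch of 4 plates = 4 plates).
P(N = 8) = e^(−5.676) · 5.676^8/8! ≈ 0.0916.

0.0916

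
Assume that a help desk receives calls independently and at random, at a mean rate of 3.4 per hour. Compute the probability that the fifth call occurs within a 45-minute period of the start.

0.1156

Over the interval, μ = 3.4 × 0.75 = 2.55 (a 45-minute period = 0.75 hours).
The fifth arrival falls in the interval iff at least 5 events occur there: P(S_5 ≤ t) = P(N ≥ 5) = 1 − P(N ≤ 4) ≈ 0.1156.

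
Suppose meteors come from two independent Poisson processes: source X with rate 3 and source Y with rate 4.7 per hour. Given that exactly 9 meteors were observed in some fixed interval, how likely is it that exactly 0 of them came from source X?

Given the total, each event is independently from source X with probability p = λ_X/(λ_X+λ_Y) = 3/7.7 ≈ 0.3896.
So K ~ Binomial(9, 3/7.7): P(K = 0) = C(9,0) · (3/7.7)^0 · (4.7/7.7)^9 ≈ 0.0118.

0.0118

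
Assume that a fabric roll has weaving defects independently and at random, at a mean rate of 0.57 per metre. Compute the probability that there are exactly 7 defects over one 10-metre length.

Over the interval, μ = 0.57 × 10 = 5.7 (a 10-metre length = 10 metres).
P(N = 7) = e^(−μ) μ^7/7! = e^(−5.7) · 5.7^7/5040 ≈ 0.1298.

0.1298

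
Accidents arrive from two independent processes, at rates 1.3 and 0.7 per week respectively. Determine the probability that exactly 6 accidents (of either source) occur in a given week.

0.0120

Independent Poisson processes superpose: combined rate λ = 1.3 + 0.7 = 2 per week.
So μ = 2.
P(N = 6) = e^(−2) · 2^6/6! ≈ 0.0120.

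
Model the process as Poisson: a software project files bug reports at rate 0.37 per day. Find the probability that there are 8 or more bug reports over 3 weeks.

0.5145

Over the interval, μ = 0.37 × 21 = 7.77 (3 weeks = 21 days).
P(N ≥ 8) = 1 − P(N ≤ 7) = 1 − Σ_{j=0}^{7} e^(−μ) μ^j/j! ≈ 0.5145.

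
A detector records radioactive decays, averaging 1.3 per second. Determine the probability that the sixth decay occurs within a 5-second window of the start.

Over the interval, μ = 1.3 × 5 = 6.5 (a 5-second window = 5 seconds).
The sixth arrival falls in the interval iff at least 6 events occur there: P(S_6 ≤ t) = P(N ≥ 6) = 1 − P(N ≤ 5) ≈ 0.6310.

0.6310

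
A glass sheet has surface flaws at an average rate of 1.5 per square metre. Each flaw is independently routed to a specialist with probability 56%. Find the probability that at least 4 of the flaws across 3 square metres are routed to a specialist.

Thinning: the flaws that are routed to a specialist themselves form a Poisson process with rate 0.56 × 1.5 = 0.84 per square metre.
Over the interval, μ = 0.84 × 3 = 2.52 (3 square metres).
P(N ≥ 4) = 1 − P(N ≤ 3) ≈ 0.2467.

0.2467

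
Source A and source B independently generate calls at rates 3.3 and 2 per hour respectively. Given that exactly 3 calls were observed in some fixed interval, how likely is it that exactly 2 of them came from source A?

Given the total, each event is independently from source A with probability p = λ_A/(λ_A+λ_B) = 3.3/5.3 ≈ 0.6226.
So K ~ Binomial(3, 3.3/5.3): P(K = 2) = C(3,2) · (3.3/5.3)^2 · (2/5.3)^1 ≈ 0.4389.

0.4389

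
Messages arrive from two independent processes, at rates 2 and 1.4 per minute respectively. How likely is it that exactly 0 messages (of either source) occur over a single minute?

0.0334

Independent Poisson processes superpose: combined rate λ = 2 + 1.4 = 3.4 per minute.
So μ = 3.4.
P(N = 0) = e^(−3.4) · 3.4^0/0! ≈ 0.0334.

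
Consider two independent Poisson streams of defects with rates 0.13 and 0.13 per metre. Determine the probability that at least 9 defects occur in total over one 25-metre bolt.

Independent Poisson processes superpose: combined rate λ = 0.13 + 0.13 = 0.26 per metre.
Over the interval, μ = 0.26 × 25 = 6.5 (a 25-metre bolt = 25 metres).
P(N ≥ 9) = 1 − P(N ≤ 8) ≈ 0.2084.

0.2084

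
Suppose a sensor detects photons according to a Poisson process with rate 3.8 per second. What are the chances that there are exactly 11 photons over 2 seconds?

Over the interval, μ = 3.8 × 2 = 7.6 (2 seconds).
P(N = 11) = e^(−μ) μ^11/11! = e^(−7.6) · 7.6^11/39916800 ≈ 0.0613.

0.0613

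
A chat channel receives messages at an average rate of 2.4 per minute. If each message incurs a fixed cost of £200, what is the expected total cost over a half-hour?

E[N] = 2.4 × 30 = 72 (a half-hour = 30 minutes); E[cost] = 72 × £200 = £14400.

£14400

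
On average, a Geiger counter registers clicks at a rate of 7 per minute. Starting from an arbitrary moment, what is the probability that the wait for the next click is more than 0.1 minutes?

The wait for the next event is exponential with rate λ = 7 per minute.
P(T > 0.1) = e^(−λt) = e^(−7 × 0.1) = e^(−0.7) ≈ 0.4966.

0.4966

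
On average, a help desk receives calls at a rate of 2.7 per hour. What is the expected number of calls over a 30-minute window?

1.35

E[N] = λt = 2.7 × 0.5 = 1.35 (a 30-minute window = 0.5 hours).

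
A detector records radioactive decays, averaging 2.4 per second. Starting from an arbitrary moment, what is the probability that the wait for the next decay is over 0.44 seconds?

0.3478

The wait for the next event is exponential with rate λ = 2.4 per second.
P(T > 0.44) = e^(−λt) = e^(−2.4 × 0.44) = e^(−1.056) ≈ 0.3478.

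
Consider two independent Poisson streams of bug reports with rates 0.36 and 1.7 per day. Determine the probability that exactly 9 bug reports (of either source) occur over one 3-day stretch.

Independent Poisson processes superpose: combined rate λ = 0.36 + 1.7 = 2.06 per day.
Over the interval, μ = 2.06 × 3 = 6.18 (a 3-day stretch = 3 days).
P(N = 9) = e^(−6.18) · 6.18^9/9! ≈ 0.0750.

0.0750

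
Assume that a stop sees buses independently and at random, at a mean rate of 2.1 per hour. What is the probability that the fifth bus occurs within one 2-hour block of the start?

Over the interval, μ = 2.1 × 2 = 4.2 (a 2-hour block = 2 hours).
The fifth arrival falls in the interval iff at least 5 events occur there: P(S_5 ≤ t) = P(N ≥ 5) = 1 − P(N ≤ 4) ≈ 0.4102.

0.4102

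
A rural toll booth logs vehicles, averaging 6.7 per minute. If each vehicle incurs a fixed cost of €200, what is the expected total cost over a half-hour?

€40200

E[N] = 6.7 × 30 = 201 (a half-hour = 30 minutes); E[cost] = 201 × €200 = €40200.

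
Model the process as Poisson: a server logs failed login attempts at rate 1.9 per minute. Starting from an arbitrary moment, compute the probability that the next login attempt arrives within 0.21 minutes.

Inter-arrival times are exponential with rate λ = 1.9 per minute.
P(T ≤ 0.21) = 1 − e^(−λt) = 1 − e^(−1.9 × 0.21) = 1 − e^(−0.399) ≈ 0.3290.

0.3290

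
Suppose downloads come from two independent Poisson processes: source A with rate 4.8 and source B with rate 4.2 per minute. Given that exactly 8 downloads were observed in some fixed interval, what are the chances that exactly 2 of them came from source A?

0.0823

Given the total, each event is independently from source A with probability p = λ_A/(λ_A+λ_B) = 4.8/9 ≈ 0.5333.
So K ~ Binomial(8, 4.8/9): P(K = 2) = C(8,2) · (4.8/9)^2 · (4.2/9)^6 ≈ 0.0823.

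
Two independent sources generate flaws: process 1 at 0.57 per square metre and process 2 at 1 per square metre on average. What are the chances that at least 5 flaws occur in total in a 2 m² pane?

Independent Poisson processes superpose: combined rate λ = 0.57 + 1 = 1.57 per square metre.
Over the interval, μ = 1.57 × 2 = 3.14 (a 2 m² pane = 2 square metres).
P(N ≥ 5) = 1 − P(N ≤ 4) ≈ 0.2088.

0.2088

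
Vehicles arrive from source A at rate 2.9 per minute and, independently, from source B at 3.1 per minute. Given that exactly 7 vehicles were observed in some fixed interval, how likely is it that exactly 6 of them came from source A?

0.0461

Given the total, each event is independently from source A with probability p = λ_A/(λ_A+λ_B) = 2.9/6 ≈ 0.4833.
So K ~ Binomial(7, 2.9/6): P(K = 6) = C(7,6) · (2.9/6)^6 · (3.1/6)^1 ≈ 0.0461.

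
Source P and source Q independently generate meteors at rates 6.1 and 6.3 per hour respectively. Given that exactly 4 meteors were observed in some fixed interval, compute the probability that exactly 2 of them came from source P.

Given the total, each event is independently from source P with probability p = λ_P/(λ_P+λ_Q) = 6.1/12.4 ≈ 0.4919.
So K ~ Binomial(4, 6.1/12.4): P(K = 2) = C(4,2) · (6.1/12.4)^2 · (6.3/12.4)^2 ≈ 0.3748.

0.3748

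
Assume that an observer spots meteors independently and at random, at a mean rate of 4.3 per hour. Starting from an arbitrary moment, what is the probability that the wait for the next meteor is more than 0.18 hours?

0.4612

The wait for the next event is exponential with rate λ = 4.3 per hour.
P(T > 0.18) = e^(−λt) = e^(−4.3 × 0.18) = e^(−0.774) ≈ 0.4612.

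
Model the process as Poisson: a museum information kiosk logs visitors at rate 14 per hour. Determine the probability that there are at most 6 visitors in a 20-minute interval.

Over the interval, μ = 14 × 1/3 ≈ 4.66667 (a 20-minute interval = 1/3 hours).
P(N ≤ 6) = Σ_{j=0}^{6} e^(−μ) μ^j/j! ≈ 0.8091.

0.8091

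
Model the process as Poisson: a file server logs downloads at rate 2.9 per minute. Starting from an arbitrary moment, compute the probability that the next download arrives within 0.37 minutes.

Inter-arrival times are exponential with rate λ = 2.9 per minute.
P(T ≤ 0.37) = 1 − e^(−λt) = 1 − e^(−2.9 × 0.37) = 1 − e^(−1.073) ≈ 0.6580.

0.6580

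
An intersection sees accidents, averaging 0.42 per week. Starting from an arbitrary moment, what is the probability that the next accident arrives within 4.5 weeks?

0.8489

Inter-arrival times are exponential with rate λ = 0.42 per week.
P(T ≤ 4.5) = 1 − e^(−λt) = 1 − e^(−0.42 × 4.5) = 1 − e^(−1.89) ≈ 0.8489.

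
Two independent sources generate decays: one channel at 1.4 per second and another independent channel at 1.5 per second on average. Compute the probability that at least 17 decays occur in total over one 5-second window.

0.2888

Independent Poisson processes superpose: combined rate λ = 1.4 + 1.5 = 2.9 per second.
Over the interval, μ = 2.9 × 5 = 14.5 (a 5-second window = 5 seconds).
P(N ≥ 17) = 1 − P(N ≤ 16) ≈ 0.2888.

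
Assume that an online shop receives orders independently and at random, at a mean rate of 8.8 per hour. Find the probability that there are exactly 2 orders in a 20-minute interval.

Over the interval, μ = 8.8 × 1/3 ≈ 2.93333 (a 20-minute interval = 1/3 hours).
P(N = 2) = e^(−μ) μ^2/2! = e^(−2.93333) · 2.93333^2/2 ≈ 0.2290.

0.2290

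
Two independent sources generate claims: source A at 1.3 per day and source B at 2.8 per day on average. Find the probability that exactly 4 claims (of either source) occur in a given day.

0.1951

Independent Poisson processes superpose: combined rate λ = 1.3 + 2.8 = 4.1 per day.
So μ = 4.1.
P(N = 4) = e^(−4.1) · 4.1^4/4! ≈ 0.1951.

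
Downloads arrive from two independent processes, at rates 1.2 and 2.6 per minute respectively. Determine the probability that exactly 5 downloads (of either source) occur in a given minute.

0.1477

Independent Poisson processes superpose: combined rate λ = 1.2 + 2.6 = 3.8 per minute.
So μ = 3.8.
P(N = 5) = e^(−3.8) · 3.8^5/5! ≈ 0.1477.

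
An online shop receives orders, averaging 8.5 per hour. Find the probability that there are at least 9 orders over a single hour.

With mean μ = 8.5 per hour,
P(N ≥ 9) = 1 − P(N ≤ 8) = 1 − Σ_{j=0}^{8} e^(−μ) μ^j/j! ≈ 0.4769.

0.4769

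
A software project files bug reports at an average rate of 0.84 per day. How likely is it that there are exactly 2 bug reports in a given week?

0.0483

Over the interval, μ = 0.84 × 7 = 5.88 (a week = 7 days).
P(N = 2) = e^(−μ) μ^2/2! = e^(−5.88) · 5.88^2/2 ≈ 0.0483.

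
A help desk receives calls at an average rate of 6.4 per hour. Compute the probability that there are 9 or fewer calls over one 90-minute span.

Over the interval, μ = 6.4 × 1.5 = 9.6 (a 90-minute span = 1.5 hours).
P(N ≤ 9) = Σ_{j=0}^{9} e^(−μ) μ^j/j! ≈ 0.5089.

0.5089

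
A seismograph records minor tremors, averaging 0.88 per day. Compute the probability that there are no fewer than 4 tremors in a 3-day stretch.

Over the interval, μ = 0.88 × 3 = 2.64 (a 3-day stretch = 3 days).
P(N ≥ 4) = 1 − P(N ≤ 3) = 1 − Σ_{j=0}^{3} e^(−μ) μ^j/j! ≈ 0.2727.

0.2727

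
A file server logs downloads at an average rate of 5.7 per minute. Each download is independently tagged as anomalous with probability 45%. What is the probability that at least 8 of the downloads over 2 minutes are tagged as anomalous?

0.1473

Thinning: the downloads that are tagged as anomalous themselves form a Poisson process with rate 0.45 × 5.7 = 2.565 per minute.
Over the interval, μ = 2.565 × 2 = 5.13 (2 minutes).
P(N ≥ 8) = 1 − P(N ≤ 7) ≈ 0.1473.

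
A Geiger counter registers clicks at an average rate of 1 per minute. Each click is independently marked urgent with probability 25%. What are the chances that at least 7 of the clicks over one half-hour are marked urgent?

0.6218

Thinning: the clicks that are marked urgent themselves form a Poisson process with rate 0.25 × 1 = 0.25 per minute.
Over the interval, μ = 0.25 × 30 = 7.5 (a half-hour = 30 minutes).
P(N ≥ 7) = 1 − P(N ≤ 6) ≈ 0.6218.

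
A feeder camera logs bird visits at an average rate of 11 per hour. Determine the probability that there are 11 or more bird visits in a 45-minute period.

Over the interval, μ = 11 × 0.75 = 8.25 (a 45-minute period = 0.75 hours).
P(N ≥ 11) = 1 − P(N ≤ 10) = 1 − Σ_{j=0}^{10} e^(−μ) μ^j/j! ≈ 0.2097.

0.2097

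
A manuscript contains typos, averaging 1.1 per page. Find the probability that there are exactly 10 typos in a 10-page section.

0.1194

Over the interval, μ = 1.1 × 10 = 11 (a 10-page section = 10 pages).
P(N = 10) = e^(−μ) μ^10/10! = e^(−11) · 11^10/3628800 ≈ 0.1194.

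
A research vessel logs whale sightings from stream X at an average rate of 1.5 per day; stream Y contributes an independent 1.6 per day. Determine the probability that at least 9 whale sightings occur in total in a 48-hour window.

Independent Poisson processes superpose: combined rate λ = 1.5 + 1.6 = 3.1 per day.
Over the interval, μ = 3.1 × 2 = 6.2 (a 48-hour window = 2 days).
P(N ≥ 9) = 1 − P(N ≤ 8) ≈ 0.1741.

0.1741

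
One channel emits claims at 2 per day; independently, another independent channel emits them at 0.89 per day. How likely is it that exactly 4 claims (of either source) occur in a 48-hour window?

Independent Poisson processes superpose: combined rate λ = 2 + 0.89 = 2.89 per day.
Over the interval, μ = 2.89 × 2 = 5.78 (a 48-hour window = 2 days).
P(N = 4) = e^(−5.78) · 5.78^4/4! ≈ 0.1436.

0.1436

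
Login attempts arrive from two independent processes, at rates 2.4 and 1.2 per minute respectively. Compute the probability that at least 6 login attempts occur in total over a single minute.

Independent Poisson processes superpose: combined rate λ = 2.4 + 1.2 = 3.6 per minute.
So μ = 3.6.
P(N ≥ 6) = 1 − P(N ≤ 5) ≈ 0.1559.

0.1559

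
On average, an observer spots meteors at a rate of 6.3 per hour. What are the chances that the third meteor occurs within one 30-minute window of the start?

0.6096

Over the interval, μ = 6.3 × 0.5 = 3.15 (a 30-minute window = 0.5 hours).
The third arrival falls in the interval iff at least 3 events occur there: P(S_3 ≤ t) = P(N ≥ 3) = 1 − P(N ≤ 2) ≈ 0.6096.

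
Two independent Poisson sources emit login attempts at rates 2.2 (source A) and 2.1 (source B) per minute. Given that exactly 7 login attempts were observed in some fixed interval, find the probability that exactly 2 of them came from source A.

Given the total, each event is independently from source A with probability p = λ_A/(λ_A+λ_B) = 2.2/4.3 ≈ 0.5116.
So K ~ Binomial(7, 2.2/4.3): P(K = 2) = C(7,2) · (2.2/4.3)^2 · (2.1/4.3)^5 ≈ 0.1527.

0.1527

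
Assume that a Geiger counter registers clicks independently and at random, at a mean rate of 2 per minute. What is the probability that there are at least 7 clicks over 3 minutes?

Over the interval, μ = 2 × 3 = 6 (3 minutes).
P(N ≥ 7) = 1 − P(N ≤ 6) = 1 − Σ_{j=0}^{6} e^(−μ) μ^j/j! ≈ 0.3937.

0.3937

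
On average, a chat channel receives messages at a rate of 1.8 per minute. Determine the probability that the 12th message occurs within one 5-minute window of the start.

0.1970

Over the interval, μ = 1.8 × 5 = 9 (a 5-minute window = 5 minutes).
The 12th arrival falls in the interval iff at least 12 events occur there: P(S_12 ≤ t) = P(N ≥ 12) = 1 − P(N ≤ 11) ≈ 0.1970.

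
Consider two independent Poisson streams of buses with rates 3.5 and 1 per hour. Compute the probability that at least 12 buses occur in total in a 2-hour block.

0.1970

Independent Poisson processes superpose: combined rate λ = 3.5 + 1 = 4.5 per hour.
Over the interval, μ = 4.5 × 2 = 9 (a 2-hour block = 2 hours).
P(N ≥ 12) = 1 − P(N ≤ 11) ≈ 0.1970.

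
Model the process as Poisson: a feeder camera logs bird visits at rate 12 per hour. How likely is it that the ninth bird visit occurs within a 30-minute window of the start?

0.1528

Over the interval, μ = 12 × 0.5 = 6 (a 30-minute window = 0.5 hours).
The ninth arrival falls in the interval iff at least 9 events occur there: P(S_9 ≤ t) = P(N ≥ 9) = 1 − P(N ≤ 8) ≈ 0.1528.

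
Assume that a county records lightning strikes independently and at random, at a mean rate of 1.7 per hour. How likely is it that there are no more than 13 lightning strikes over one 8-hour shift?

Over the interval, μ = 1.7 × 8 = 13.6 (an 8-hour shift = 8 hours).
P(N ≤ 13) = Σ_{j=0}^{13} e^(−μ) μ^j/j! ≈ 0.5074.

0.5074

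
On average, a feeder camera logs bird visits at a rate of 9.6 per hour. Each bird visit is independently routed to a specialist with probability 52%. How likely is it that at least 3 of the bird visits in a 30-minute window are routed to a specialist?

0.4552

Thinning: the bird visits that are routed to a specialist themselves form a Poisson process with rate 0.52 × 9.6 = 4.992 per hour.
Over the interval, μ = 4.992 × 0.5 = 2.496 (a 30-minute window = 0.5 hours).
P(N ≥ 3) = 1 − P(N ≤ 2) ≈ 0.4552.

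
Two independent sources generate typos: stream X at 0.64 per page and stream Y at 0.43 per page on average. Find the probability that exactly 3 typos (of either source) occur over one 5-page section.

Independent Poisson processes superpose: combined rate λ = 0.64 + 0.43 = 1.07 per page.
Over the interval, μ = 1.07 × 5 = 5.35 (a 5-page section = 5 pages).
P(N = 3) = e^(−5.35) · 5.35^3/3! ≈ 0.1212.

0.1212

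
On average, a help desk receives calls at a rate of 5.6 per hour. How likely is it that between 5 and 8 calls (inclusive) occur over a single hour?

0.5435

With mean μ = 5.6 per hour,
P(5 ≤ N ≤ 8) = Σ_{j=5}^{8} e^(−5.6) · 5.6^j/j! ≈ 0.5435.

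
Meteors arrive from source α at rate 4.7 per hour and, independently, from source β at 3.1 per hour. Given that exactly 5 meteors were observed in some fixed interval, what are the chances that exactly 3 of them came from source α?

0.3456

Given the total, each event is independently from source α with probability p = λ_α/(λ_α+λ_β) = 4.7/7.8 ≈ 0.6026.
So K ~ Binomial(5, 4.7/7.8): P(K = 3) = C(5,3) · (4.7/7.8)^3 · (3.1/7.8)^2 ≈ 0.3456.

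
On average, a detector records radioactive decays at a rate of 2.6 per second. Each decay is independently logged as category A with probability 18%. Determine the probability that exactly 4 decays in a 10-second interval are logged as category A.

Thinning: the decays that are logged as category A themselves form a Poisson process with rate 0.18 × 2.6 = 0.468 per second.
Over the interval, μ = 0.468 × 10 = 4.68 (a 10-second interval = 10 seconds).
P(N = 4) = e^(−4.68) · 4.68^4/4! ≈ 0.1855.

0.1855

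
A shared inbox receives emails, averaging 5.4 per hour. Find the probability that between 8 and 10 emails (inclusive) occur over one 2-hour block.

0.3274

Over the interval, μ = 5.4 × 2 = 10.8 (a 2-hour block = 2 hours).
P(8 ≤ N ≤ 10) = Σ_{j=8}^{10} e^(−10.8) · 10.8^j/j! ≈ 0.3274.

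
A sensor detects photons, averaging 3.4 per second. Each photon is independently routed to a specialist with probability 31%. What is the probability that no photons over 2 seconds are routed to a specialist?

0.1215

Thinning: the photons that are routed to a specialist themselves form a Poisson process with rate 0.31 × 3.4 = 1.054 per second.
Over the interval, μ = 1.054 × 2 = 2.108 (2 seconds).
P(N = 0) = e^(−2.108) · 2.108^0/0! ≈ 0.1215.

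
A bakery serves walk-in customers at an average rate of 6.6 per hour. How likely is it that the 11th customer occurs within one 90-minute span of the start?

Over the interval, μ = 6.6 × 1.5 = 9.9 (a 90-minute span = 1.5 hours).
The 11th arrival falls in the interval iff at least 11 events occur there: P(S_11 ≤ t) = P(N ≥ 11) = 1 − P(N ≤ 10) ≈ 0.4045.

0.4045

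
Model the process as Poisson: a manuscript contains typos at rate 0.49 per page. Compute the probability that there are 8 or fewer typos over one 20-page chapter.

0.3558

Over the interval, μ = 0.49 × 20 = 9.8 (a 20-page chapter = 20 pages).
P(N ≤ 8) = Σ_{j=0}^{8} e^(−μ) μ^j/j! ≈ 0.3558.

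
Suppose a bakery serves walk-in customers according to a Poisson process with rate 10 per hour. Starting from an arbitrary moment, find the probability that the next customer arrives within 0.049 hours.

Inter-arrival times are exponential with rate λ = 10 per hour.
P(T ≤ 0.049) = 1 − e^(−λt) = 1 − e^(−10 × 0.049) = 1 − e^(−0.49) ≈ 0.3874.

0.3874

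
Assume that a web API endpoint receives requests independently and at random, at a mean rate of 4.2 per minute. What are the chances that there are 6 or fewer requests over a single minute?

0.8675

With mean μ = 4.2 per minute,
P(N ≤ 6) = Σ_{j=0}^{6} e^(−μ) μ^j/j! ≈ 0.8675.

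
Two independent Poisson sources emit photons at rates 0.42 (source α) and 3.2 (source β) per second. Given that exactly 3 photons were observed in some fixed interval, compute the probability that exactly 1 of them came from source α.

0.2720

Given the total, each event is independently from source α with probability p = λ_α/(λ_α+λ_β) = 0.42/3.62 ≈ 0.1160.
So K ~ Binomial(3, 0.42/3.62): P(K = 1) = C(3,1) · (0.42/3.62)^1 · (3.2/3.62)^2 ≈ 0.2720.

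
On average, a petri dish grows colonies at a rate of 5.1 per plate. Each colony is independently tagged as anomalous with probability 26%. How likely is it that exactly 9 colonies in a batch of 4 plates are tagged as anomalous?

Thinning: the colonies that are tagged as anomalous themselves form a Poisson process with rate 0.26 × 5.1 = 1.326 per plate.
Over the interval, μ = 1.326 × 4 = 5.304 (a batch of 4 plates = 4 plates).
P(N = 9) = e^(−5.304) · 5.304^9/9! ≈ 0.0455.

0.0455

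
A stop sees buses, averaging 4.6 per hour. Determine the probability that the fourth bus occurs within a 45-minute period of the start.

0.4525

Over the interval, μ = 4.6 × 0.75 = 3.45 (a 45-minute period = 0.75 hours).
The fourth arrival falls in the interval iff at least 4 events occur there: P(S_4 ≤ t) = P(N ≥ 4) = 1 − P(N ≤ 3) ≈ 0.4525.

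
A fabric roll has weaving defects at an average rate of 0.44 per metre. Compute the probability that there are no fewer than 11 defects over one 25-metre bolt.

0.5401

Over the interval, μ = 0.44 × 25 = 11 (a 25-metre bolt = 25 metres).
P(N ≥ 11) = 1 − P(N ≤ 10) = 1 − Σ_{j=0}^{10} e^(−μ) μ^j/j! ≈ 0.5401.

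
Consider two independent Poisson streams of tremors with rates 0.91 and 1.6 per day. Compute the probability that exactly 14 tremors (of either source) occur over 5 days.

0.0978

Independent Poisson processes superpose: combined rate λ = 0.91 + 1.6 = 2.51 per day.
Over the interval, μ = 2.51 × 5 = 12.55 (5 days).
P(N = 14) = e^(−12.55) · 12.55^14/14! ≈ 0.0978.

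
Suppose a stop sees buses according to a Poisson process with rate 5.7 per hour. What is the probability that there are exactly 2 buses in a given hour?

With mean μ = 5.7 per hour,
P(N = 2) = e^(−μ) μ^2/2! = e^(−5.7) · 5.7^2/2 ≈ 0.0544.

0.0544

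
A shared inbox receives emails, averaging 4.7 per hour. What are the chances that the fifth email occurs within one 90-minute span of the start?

0.8315

Over the interval, μ = 4.7 × 1.5 = 7.05 (a 90-minute span = 1.5 hours).
The fifth arrival falls in the interval iff at least 5 events occur there: P(S_5 ≤ t) = P(N ≥ 5) = 1 − P(N ≤ 4) ≈ 0.8315.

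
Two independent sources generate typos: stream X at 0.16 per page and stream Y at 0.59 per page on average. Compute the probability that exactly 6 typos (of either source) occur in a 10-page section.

0.1367

Independent Poisson processes superpose: combined rate λ = 0.16 + 0.59 = 0.75 per page.
Over the interval, μ = 0.75 × 10 = 7.5 (a 10-page section = 10 pages).
P(N = 6) = e^(−7.5) · 7.5^6/6! ≈ 0.1367.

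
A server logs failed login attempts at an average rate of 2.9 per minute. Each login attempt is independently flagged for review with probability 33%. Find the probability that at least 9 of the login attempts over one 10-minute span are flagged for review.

0.6167

Thinning: the login attempts that are flagged for review themselves form a Poisson process with rate 0.33 × 2.9 = 0.957 per minute.
Over the interval, μ = 0.957 × 10 = 9.57 (a 10-minute span = 10 minutes).
P(N ≥ 9) = 1 − P(N ≤ 8) ≈ 0.6167.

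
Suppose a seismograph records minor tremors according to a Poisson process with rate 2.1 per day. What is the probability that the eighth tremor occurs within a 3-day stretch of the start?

0.2983

Over the interval, μ = 2.1 × 3 = 6.3 (a 3-day stretch = 3 days).
The eighth arrival falls in the interval iff at least 8 events occur there: P(S_8 ≤ t) = P(N ≥ 8) = 1 − P(N ≤ 7) ≈ 0.2983.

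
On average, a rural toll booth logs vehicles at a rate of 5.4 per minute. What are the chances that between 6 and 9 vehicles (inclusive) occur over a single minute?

With mean μ = 5.4 per minute,
P(6 ≤ N ≤ 9) = Σ_{j=6}^{9} e^(−5.4) · 5.4^j/j! ≈ 0.4051.

0.4051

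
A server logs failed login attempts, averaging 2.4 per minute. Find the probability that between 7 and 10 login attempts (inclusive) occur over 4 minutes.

Over the interval, μ = 2.4 × 4 = 9.6 (4 minutes).
P(7 ≤ N ≤ 10) = Σ_{j=7}^{10} e^(−9.6) · 9.6^j/j! ≈ 0.4755.

0.4755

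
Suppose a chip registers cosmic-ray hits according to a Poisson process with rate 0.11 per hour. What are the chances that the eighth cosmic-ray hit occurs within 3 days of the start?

0.5358

Over the interval, μ = 0.11 × 72 = 7.92 (3 days = 72 hours).
The eighth arrival falls in the interval iff at least 8 events occur there: P(S_8 ≤ t) = P(N ≥ 8) = 1 − P(N ≤ 7) ≈ 0.5358.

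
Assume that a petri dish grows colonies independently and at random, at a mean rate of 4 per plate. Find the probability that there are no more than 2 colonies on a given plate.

0.2381

With mean μ = 4 per plate,
P(N ≤ 2) = Σ_{j=0}^{2} e^(−μ) μ^j/j! ≈ 0.2381.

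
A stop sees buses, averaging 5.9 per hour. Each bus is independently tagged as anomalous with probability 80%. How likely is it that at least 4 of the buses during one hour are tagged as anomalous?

Thinning: the buses that are tagged as anomalous themselves form a Poisson process with rate 0.8 × 5.9 = 4.72 per hour.
So μ = 4.72.
P(N ≥ 4) = 1 − P(N ≤ 3) ≈ 0.6935.

0.6935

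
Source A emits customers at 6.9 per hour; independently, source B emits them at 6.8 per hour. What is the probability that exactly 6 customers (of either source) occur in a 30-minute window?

0.1520

Independent Poisson processes superpose: combined rate λ = 6.9 + 6.8 = 13.7 per hour.
Over the interval, μ = 13.7 × 0.5 = 6.85 (a 30-minute window = 0.5 hours).
P(N = 6) = e^(−6.85) · 6.85^6/6! ≈ 0.1520.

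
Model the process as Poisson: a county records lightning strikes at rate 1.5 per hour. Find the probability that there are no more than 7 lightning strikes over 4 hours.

0.7440

Over the interval, μ = 1.5 × 4 = 6 (4 hours).
P(N ≤ 7) = Σ_{j=0}^{7} e^(−μ) μ^j/j! ≈ 0.7440.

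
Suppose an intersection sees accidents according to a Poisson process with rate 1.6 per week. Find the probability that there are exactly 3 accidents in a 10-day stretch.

0.2024

Over the interval, μ = 1.6 × 10/7 ≈ 2.28571 (a 10-day stretch = 10/7 weeks).
P(N = 3) = e^(−μ) μ^3/3! = e^(−2.28571) · 2.28571^3/6 ≈ 0.2024.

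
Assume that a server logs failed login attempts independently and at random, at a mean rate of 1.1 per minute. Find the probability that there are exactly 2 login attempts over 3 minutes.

Over the interval, μ = 1.1 × 3 = 3.3 (3 minutes).
P(N = 2) = e^(−μ) μ^2/2! = e^(−3.3) · 3.3^2/2 ≈ 0.2008.

0.2008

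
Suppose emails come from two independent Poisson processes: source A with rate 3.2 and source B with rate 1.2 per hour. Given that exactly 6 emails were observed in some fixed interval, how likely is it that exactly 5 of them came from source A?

0.3329

Given the total, each event is independently from source A with probability p = λ_A/(λ_A+λ_B) = 3.2/4.4 ≈ 0.7273.
So K ~ Binomial(6, 3.2/4.4): P(K = 5) = C(6,5) · (3.2/4.4)^5 · (1.2/4.4)^1 ≈ 0.3329.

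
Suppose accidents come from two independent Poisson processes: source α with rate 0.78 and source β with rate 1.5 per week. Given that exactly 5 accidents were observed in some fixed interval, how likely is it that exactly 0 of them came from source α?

0.1232

Given the total, each event is independently from source α with probability p = λ_α/(λ_α+λ_β) = 0.78/2.28 ≈ 0.3421.
So K ~ Binomial(5, 0.78/2.28): P(K = 0) = C(5,0) · (0.78/2.28)^0 · (1.5/2.28)^5 ≈ 0.1232.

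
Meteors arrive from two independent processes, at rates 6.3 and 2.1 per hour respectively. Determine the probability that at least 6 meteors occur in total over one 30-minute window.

0.2469

Independent Poisson processes superpose: combined rate λ = 6.3 + 2.1 = 8.4 per hour.
Over the interval, μ = 8.4 × 0.5 = 4.2 (a 30-minute window = 0.5 hours).
P(N ≥ 6) = 1 − P(N ≤ 5) ≈ 0.2469.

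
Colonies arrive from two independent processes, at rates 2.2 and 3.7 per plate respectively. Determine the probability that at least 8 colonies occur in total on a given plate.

0.2424

Independent Poisson processes superpose: combined rate λ = 2.2 + 3.7 = 5.9 per plate.
So μ = 5.9.
P(N ≥ 8) = 1 − P(N ≤ 7) ≈ 0.2424.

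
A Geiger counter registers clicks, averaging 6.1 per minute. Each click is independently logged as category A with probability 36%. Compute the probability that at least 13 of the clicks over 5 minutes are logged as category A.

Thinning: the clicks that are logged as category A themselves form a Poisson process with rate 0.36 × 6.1 = 2.196 per minute.
Over the interval, μ = 2.196 × 5 = 10.98 (5 minutes).
P(N ≥ 13) = 1 − P(N ≤ 12) ≈ 0.3091.

0.3091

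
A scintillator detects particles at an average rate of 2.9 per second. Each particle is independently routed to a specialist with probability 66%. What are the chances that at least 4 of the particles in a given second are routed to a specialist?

Thinning: the particles that are routed to a specialist themselves form a Poisson process with rate 0.66 × 2.9 = 1.914 per second.
So μ = 1.914.
P(N ≥ 4) = 1 − P(N ≤ 3) ≈ 0.1277.

0.1277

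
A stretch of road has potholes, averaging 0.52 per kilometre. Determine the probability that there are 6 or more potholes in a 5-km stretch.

Over the interval, μ = 0.52 × 5 = 2.6 (a 5-km stretch = 5 kilometres).
P(N ≥ 6) = 1 − P(N ≤ 5) = 1 − Σ_{j=0}^{5} e^(−μ) μ^j/j! ≈ 0.0490.

0.0490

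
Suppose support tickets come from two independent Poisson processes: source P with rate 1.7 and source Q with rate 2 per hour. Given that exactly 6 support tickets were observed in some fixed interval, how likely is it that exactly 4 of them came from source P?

Given the total, each event is independently from source P with probability p = λ_P/(λ_P+λ_Q) = 1.7/3.7 ≈ 0.4595.
So K ~ Binomial(6, 1.7/3.7): P(K = 4) = C(6,4) · (1.7/3.7)^4 · (2/3.7)^2 ≈ 0.1953.

0.1953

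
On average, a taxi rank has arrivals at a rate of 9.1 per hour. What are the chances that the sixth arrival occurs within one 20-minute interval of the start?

Over the interval, μ = 9.1 × 1/3 ≈ 3.03333 (a 20-minute interval = 1/3 hours).
The sixth arrival falls in the interval iff at least 6 events occur there: P(S_6 ≤ t) = P(N ≥ 6) = 1 − P(N ≤ 5) ≈ 0.0873.

0.0873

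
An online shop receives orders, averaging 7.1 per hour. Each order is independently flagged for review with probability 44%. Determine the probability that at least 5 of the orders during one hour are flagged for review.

Thinning: the orders that are flagged for review themselves form a Poisson process with rate 0.44 × 7.1 = 3.124 per hour.
So μ = 3.124.
P(N ≥ 5) = 1 − P(N ≤ 4) ≈ 0.2060.

0.2060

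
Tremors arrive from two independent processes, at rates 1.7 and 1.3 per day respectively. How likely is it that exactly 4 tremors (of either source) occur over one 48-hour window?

Independent Poisson processes superpose: combined rate λ = 1.7 + 1.3 = 3 per day.
Over the interval, μ = 3 × 2 = 6 (a 48-hour window = 2 days).
P(N = 4) = e^(−6) · 6^4/4! ≈ 0.1339.

0.1339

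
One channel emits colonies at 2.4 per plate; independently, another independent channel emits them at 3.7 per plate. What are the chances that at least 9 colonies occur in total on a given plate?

0.1633

Independent Poisson processes superpose: combined rate λ = 2.4 + 3.7 = 6.1 per plate.
So μ = 6.1.
P(N ≥ 9) = 1 − P(N ≤ 8) ≈ 0.1633.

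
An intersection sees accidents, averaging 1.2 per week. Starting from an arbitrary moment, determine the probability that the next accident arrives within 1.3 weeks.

0.7899

Inter-arrival times are exponential with rate λ = 1.2 per week.
P(T ≤ 1.3) = 1 − e^(−λt) = 1 − e^(−1.2 × 1.3) = 1 − e^(−1.56) ≈ 0.7899.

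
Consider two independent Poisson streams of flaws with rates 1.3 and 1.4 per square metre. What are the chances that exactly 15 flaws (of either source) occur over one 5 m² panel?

Independent Poisson processes superpose: combined rate λ = 1.3 + 1.4 = 2.7 per square metre.
Over the interval, μ = 2.7 × 5 = 13.5 (a 5 m² panel = 5 square metres).
P(N = 15) = e^(−13.5) · 13.5^15/15! ≈ 0.0945.

0.0945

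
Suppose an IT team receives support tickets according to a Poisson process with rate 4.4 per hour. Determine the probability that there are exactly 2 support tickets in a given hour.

With mean μ = 4.4 per hour,
P(N = 2) = e^(−μ) μ^2/2! = e^(−4.4) · 4.4^2/2 ≈ 0.1188.

0.1188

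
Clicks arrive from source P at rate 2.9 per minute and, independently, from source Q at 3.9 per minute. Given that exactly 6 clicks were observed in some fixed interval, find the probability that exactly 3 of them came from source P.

0.2927

Given the total, each event is independently from source P with probability p = λ_P/(λ_P+λ_Q) = 2.9/6.8 ≈ 0.4265.
So K ~ Binomial(6, 2.9/6.8): P(K = 3) = C(6,3) · (2.9/6.8)^3 · (3.9/6.8)^3 ≈ 0.2927.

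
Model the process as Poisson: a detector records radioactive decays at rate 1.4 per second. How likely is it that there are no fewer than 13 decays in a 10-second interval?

Over the interval, μ = 1.4 × 10 = 14 (a 10-second interval = 10 seconds).
P(N ≥ 13) = 1 − P(N ≤ 12) = 1 − Σ_{j=0}^{12} e^(−μ) μ^j/j! ≈ 0.6415.

0.6415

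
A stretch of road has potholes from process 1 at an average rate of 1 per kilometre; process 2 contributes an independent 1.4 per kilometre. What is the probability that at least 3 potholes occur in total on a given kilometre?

0.4303

Independent Poisson processes superpose: combined rate λ = 1 + 1.4 = 2.4 per kilometre.
So μ = 2.4.
P(N ≥ 3) = 1 − P(N ≤ 2) ≈ 0.4303.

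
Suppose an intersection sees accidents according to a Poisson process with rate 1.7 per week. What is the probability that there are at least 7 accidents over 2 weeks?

0.0579

Over the interval, μ = 1.7 × 2 = 3.4 (2 weeks).
P(N ≥ 7) = 1 − P(N ≤ 6) = 1 − Σ_{j=0}^{6} e^(−μ) μ^j/j! ≈ 0.0579.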